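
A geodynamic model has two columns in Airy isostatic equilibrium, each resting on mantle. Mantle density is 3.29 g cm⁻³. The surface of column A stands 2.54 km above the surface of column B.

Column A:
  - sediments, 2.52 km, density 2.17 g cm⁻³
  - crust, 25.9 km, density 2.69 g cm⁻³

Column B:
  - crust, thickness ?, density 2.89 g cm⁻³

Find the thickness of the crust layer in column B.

25 km

Take the compensation level at the base of the deeper column (depth z_c below the surface of column A) and equate Σ ρ_i t_i down to z_c; mantle fills any gap and the z_c terms cancel.
Column A: 2.52×2.17 + 25.9×2.69 + (z_c − 28.42)×3.29
Column B: 2.54×0 + x×2.89 + (z_c − 2.54 − 0 − x)×3.29
The z_c×3.29 term appears on both sides and cancels. Collect the known terms of each column as K = Σ(ρt)_known − 3.29 × (depth of known layers): K_A = 75.1394 − 3.29×28.42 = −18.3624; K_B = 0 − 3.29×(2.54 + 0) = −8.3566.
Balance: K_A = K_B − x×(3.29 − 2.89), so x = (K_B − K_A)/(3.29 − 2.89) = 10.0058/0.4 = 25 km.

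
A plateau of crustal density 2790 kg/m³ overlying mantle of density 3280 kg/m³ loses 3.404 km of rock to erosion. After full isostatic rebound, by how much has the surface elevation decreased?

0.509 km

Rebound u = e ρ_c/ρ_m = 3.404 km × 2790/3280 = 2.895 km.
Net surface drop = e − u = 3.404 km − 2.895 km = e (ρ_m − ρ_c)/ρ_m = 0.509 km.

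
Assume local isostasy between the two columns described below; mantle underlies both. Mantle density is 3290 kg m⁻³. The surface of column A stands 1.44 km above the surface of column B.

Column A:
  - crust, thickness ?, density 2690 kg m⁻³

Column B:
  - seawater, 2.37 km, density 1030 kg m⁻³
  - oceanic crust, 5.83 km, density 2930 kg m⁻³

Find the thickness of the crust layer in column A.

Take the compensation level at the base of the deeper column (depth z_c below the surface of column A) and equate Σ ρ_i t_i down to z_c; mantle fills any gap and the z_c terms cancel.
Column A: x×2690 + (z_c − 0 − x)×3290
Column B: 1.44×0 + 2.37×1030 + 5.83×2930 + (z_c − 1.44 − 8.2)×3290
The z_c×3290 term appears on both sides and cancels. Collect the known terms of each column as K = Σ(ρt)_known − 3290 × (depth of known layers): K_A = 0 − 3290×0 = 0; K_B = 19523 − 3290×(1.44 + 8.2) = −12192.6.
Balance: K_A − x×(3290 − 2690) = K_B, so x = (K_A − K_B)/(3290 − 2690) = 12192.6/600 = 20.3 km.

20.3 km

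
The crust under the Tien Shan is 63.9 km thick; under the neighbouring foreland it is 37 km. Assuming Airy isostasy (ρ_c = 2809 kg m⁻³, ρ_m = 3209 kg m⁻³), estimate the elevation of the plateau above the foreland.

Excess crust Δ = 63.9 km − 37 km = 26.9 km, split between elevation h and root r with h + r = Δ.
Airy balance ρ_c h = (ρ_m − ρ_c) r gives r = h ρ_c/(ρ_m − ρ_c), so h (1 + ρ_c/(ρ_m − ρ_c)) = Δ, i.e. h = Δ (ρ_m − ρ_c)/ρ_m.
h = 26.9 km × 400/3209 = 3.35 km.

3.35 km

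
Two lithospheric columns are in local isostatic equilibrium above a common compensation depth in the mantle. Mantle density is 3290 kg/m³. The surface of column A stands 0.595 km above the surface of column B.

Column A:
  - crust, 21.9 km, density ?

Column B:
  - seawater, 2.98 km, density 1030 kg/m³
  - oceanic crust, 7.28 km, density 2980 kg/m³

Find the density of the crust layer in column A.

Take the compensation level at the base of the deeper column (depth z_c below the surface of column A) and equate Σ ρ_i t_i down to z_c; mantle fills any gap and the z_c terms cancel.
Column A: 21.9×ρ + (z_c − 21.9)×3290
Column B: 0.595×0 + 2.98×1030 + 7.28×2980 + (z_c − 0.595 − 10.26)×3290
The z_c×3290 term appears on both sides and cancels. Collect the known terms of each column as K = Σ(ρt)_known − 3290 × (depth of known layers): K_A = 0 − 3290×21.9 = −72051; K_B = 24763.8 − 3290×(0.595 + 10.26) = −10949.15.
Balance: K_A + 21.9×ρ = K_B, so ρ = (K_B − K_A)/21.9 = 61101.8/21.9 = 2790 kg/m³.

2790 kg/m³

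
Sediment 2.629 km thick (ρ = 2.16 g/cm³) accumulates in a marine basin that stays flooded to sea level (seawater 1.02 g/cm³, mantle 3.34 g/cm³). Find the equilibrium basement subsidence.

1.29 km

Submarine loading: the sediment displaces seawater, and the subsidence is in turn flooded, so s (ρ_m − ρ_w) = t (ρ_sed − ρ_w).
s = 2.629 km × (2.16 − 1.02) / (3.34 − 1.02) = 1.29 km.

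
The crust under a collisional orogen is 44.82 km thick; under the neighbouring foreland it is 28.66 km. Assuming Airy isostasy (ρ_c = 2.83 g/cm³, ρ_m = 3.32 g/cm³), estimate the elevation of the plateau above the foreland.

Excess crust Δ = 44.82 km − 28.66 km = 16.16 km, split between elevation h and root r with h + r = Δ.
Airy balance ρ_c h = (ρ_m − ρ_c) r gives r = h ρ_c/(ρ_m − ρ_c), so h (1 + ρ_c/(ρ_m − ρ_c)) = Δ, i.e. h = Δ (ρ_m − ρ_c)/ρ_m.
h = 16.16 km × 0.49/3.32 = 2.39 km.

2.39 km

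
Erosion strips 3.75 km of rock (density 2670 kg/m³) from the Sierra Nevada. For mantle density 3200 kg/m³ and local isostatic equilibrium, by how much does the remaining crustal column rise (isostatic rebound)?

3.13 km

Unloading: uplift u = e ρ_c/ρ_m = 3.75 km × 2670/3200 = 3.13 km.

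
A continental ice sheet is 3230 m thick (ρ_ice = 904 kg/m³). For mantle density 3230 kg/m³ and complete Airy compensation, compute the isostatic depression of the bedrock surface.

904 m

For local isostatic compensation: the ice load ρ_ice t is balanced by mantle displaced below, ρ_m s.
s = t ρ_ice / ρ_m = 3230 m × 904/3230 = 904 m.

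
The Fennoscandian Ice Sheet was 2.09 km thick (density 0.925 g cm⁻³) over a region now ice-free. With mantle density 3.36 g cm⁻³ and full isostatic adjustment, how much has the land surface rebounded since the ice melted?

Removing the load lets mantle flow back in; uplift u satisfies ρ_ice t = ρ_m u.
u = t ρ_ice/ρ_m = 2.09 km × 0.925/3.36 = 0.575 km.

0.575 km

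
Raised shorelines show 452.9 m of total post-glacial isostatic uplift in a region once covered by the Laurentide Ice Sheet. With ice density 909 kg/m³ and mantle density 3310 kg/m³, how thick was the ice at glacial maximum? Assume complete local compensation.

u = t ρ_ice/ρ_m → t = u ρ_m/ρ_ice = 452.9 m × 3310/909 = 1650 m.

1650 m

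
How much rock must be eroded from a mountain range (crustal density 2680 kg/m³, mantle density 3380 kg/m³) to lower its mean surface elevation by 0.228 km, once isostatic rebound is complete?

1.1 km

Net drop Δ = e − u = e − e ρ_c/ρ_m = e (ρ_m − ρ_c)/ρ_m.
e = Δ ρ_m/(ρ_m − ρ_c) = 0.228 km × 3380/700 = 1.1 km.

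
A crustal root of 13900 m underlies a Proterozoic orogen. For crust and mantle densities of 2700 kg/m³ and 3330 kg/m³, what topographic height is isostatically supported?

3240 m

For local isostatic compensation: ρ_c h = (ρ_m − ρ_c) r.
h = r (ρ_m − ρ_c) / ρ_c = 13900 m × (3330 − 2700) / 2700 = 3240 m.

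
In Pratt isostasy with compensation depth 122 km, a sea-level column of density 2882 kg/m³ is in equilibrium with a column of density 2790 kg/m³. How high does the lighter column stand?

4.02 km

ρ_ref D = ρ (D + h) → h = D (ρ_ref − ρ)/ρ.
h = 122 km × (2882 − 2790)/2790 = 4.02 km.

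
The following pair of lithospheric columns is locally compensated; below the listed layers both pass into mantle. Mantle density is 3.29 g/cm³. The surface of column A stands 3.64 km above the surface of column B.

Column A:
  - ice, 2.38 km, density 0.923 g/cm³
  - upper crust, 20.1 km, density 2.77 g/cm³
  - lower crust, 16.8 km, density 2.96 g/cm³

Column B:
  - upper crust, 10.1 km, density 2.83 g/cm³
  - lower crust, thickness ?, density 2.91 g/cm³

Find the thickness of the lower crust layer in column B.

Take the compensation level at the base of the deeper column (depth z_c below the surface of column A) and equate Σ ρ_i t_i down to z_c; mantle fills any gap and the z_c terms cancel.
Column A: 2.38×0.923 + 20.1×2.77 + 16.8×2.96 + (z_c − 39.28)×3.29
Column B: 3.64×0 + 10.1×2.83 + x×2.91 + (z_c − 3.64 − 10.1 − x)×3.29
The z_c×3.29 term appears on both sides and cancels. Collect the known terms of each column as K = Σ(ρt)_known − 3.29 × (depth of known layers): K_A = 107.60174 − 3.29×39.28 = −21.62946; K_B = 28.583 − 3.29×(3.64 + 10.1) = −16.6216.
Balance: K_A = K_B − x×(3.29 − 2.91), so x = (K_B − K_A)/(3.29 − 2.91) = 5.00786/0.38 = 13.2 km.

13.2 km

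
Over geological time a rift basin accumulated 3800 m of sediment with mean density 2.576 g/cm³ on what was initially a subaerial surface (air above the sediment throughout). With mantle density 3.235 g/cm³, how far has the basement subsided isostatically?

3030 m

Subaerial load: s = t ρ_sed / ρ_m = 3800 m × 2.576/3.235 = 3030 m.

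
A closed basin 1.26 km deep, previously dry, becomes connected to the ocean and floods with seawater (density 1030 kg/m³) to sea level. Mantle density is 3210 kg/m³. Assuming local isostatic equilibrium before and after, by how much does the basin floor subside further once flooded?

0.595 km

After flooding the water column is d + s deep. Its weight must equal the weight of mantle displaced by the extra subsidence s: (d + s) ρ_w = s ρ_m.
s = d ρ_w / (ρ_m − ρ_w) = 1.26 km × 1030/(3210 − 1030) = 0.595 km.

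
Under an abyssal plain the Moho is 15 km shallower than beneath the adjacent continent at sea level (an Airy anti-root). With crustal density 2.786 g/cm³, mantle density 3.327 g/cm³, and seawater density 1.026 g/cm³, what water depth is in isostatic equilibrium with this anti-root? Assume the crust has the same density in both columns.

Replacing a thickness d of crust by seawater at the top must be balanced by replacing crust with mantle at the base: d (ρ_c − ρ_w) = a (ρ_m − ρ_c).
d = a (ρ_m − ρ_c)/(ρ_c − ρ_w) = 15 km × 0.541/1.76 = 4.61 km.

4.61 km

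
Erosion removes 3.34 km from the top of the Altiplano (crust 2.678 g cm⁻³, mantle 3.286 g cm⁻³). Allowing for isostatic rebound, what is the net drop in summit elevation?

0.618 km

Rebound u = e ρ_c/ρ_m = 3.34 km × 2.678/3.286 = 2.722 km.
Net surface drop = e − u = 3.34 km − 2.722 km = e (ρ_m − ρ_c)/ρ_m = 0.618 km.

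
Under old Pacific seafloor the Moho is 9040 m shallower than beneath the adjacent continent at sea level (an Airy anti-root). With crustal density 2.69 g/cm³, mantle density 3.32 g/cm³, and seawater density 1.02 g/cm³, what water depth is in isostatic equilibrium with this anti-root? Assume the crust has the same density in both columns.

3410 m

Replacing a thickness d of crust by seawater at the top must be balanced by replacing crust with mantle at the base: d (ρ_c − ρ_w) = a (ρ_m − ρ_c).
d = a (ρ_m − ρ_c)/(ρ_c − ρ_w) = 9040 m × 0.63/1.67 = 3410 m.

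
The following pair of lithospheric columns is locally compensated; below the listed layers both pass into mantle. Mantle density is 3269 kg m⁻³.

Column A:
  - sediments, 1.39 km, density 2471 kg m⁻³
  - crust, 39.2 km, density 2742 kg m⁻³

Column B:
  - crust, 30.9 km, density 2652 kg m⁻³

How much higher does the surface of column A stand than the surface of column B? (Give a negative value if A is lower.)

For any compensation level in the mantle, the mantle terms cancel and isostasy reduces to e = (Σt_A − Σt_B) − (Σ(ρt)_A − Σ(ρt)_B) / ρ_m.
Σt_A = 40.59 km; Σt_B = 30.9 km; Σ(ρt)_A = 110921.09; Σ(ρt)_B = 81946.8 (in km·kg m⁻³).
e = (40.59 − 30.9) − (110921.09 − 81946.8) / 3269 = 0.827 km.

0.827 km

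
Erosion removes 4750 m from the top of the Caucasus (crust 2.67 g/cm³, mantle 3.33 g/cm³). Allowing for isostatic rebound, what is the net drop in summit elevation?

941 m

Rebound u = e ρ_c/ρ_m = 4750 m × 2.67/3.33 = 3809 m.
Net surface drop = e − u = 4750 m − 3809 m = e (ρ_m − ρ_c)/ρ_m = 941 m.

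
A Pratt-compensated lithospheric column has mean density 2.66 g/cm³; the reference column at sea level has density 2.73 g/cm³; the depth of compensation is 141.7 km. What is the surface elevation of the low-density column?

ρ_ref D = ρ (D + h) → h = D (ρ_ref − ρ)/ρ.
h = 141.7 km × (2.73 − 2.66)/2.66 = 3.73 km.

3.73 km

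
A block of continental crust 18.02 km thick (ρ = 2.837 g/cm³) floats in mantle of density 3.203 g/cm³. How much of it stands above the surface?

2.06 km

Floating equilibrium: submerged depth d = t ρ_obj/ρ_fluid = 18.02 km × 2.837/3.203 = 15.96 km.
Freeboard = t − d = 18.02 km − 15.96 km = 2.06 km.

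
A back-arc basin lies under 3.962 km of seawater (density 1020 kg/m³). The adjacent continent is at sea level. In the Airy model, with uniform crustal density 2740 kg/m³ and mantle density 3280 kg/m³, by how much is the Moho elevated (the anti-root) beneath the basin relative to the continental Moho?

By Archimedes' principle applied to the lithosphere: replacing crust with seawater at the top is compensated by replacing crust with mantle at the base: d (ρ_c − ρ_w) = a (ρ_m − ρ_c).
a = d (ρ_c − ρ_w)/(ρ_m − ρ_c) = 3.962 km × 1720/540 = 12.6 km.

12.6 km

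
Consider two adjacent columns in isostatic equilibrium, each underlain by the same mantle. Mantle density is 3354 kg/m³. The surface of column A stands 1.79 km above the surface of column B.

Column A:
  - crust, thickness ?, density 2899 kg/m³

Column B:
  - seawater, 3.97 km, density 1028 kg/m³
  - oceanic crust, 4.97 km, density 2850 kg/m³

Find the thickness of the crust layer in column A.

Take the compensation level at the base of the deeper column (depth z_c below the surface of column A) and equate Σ ρ_i t_i down to z_c; mantle fills any gap and the z_c terms cancel.
Column A: x×2899 + (z_c − 0 − x)×3354
Column B: 1.79×0 + 3.97×1028 + 4.97×2850 + (z_c − 1.79 − 8.94)×3354
The z_c×3354 term appears on both sides and cancels. Collect the known terms of each column as K = Σ(ρt)_known − 3354 × (depth of known layers): K_A = 0 − 3354×0 = 0; K_B = 18245.66 − 3354×(1.79 + 8.94) = −17742.76.
Balance: K_A − x×(3354 − 2899) = K_B, so x = (K_A − K_B)/(3354 − 2899) = 17742.8/455 = 39 km.

39 km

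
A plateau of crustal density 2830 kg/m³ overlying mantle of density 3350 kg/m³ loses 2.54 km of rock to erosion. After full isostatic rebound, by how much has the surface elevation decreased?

Rebound u = e ρ_c/ρ_m = 2.54 km × 2830/3350 = 2.146 km.
Net surface drop = e − u = 2.54 km − 2.146 km = e (ρ_m − ρ_c)/ρ_m = 0.394 km.

0.394 km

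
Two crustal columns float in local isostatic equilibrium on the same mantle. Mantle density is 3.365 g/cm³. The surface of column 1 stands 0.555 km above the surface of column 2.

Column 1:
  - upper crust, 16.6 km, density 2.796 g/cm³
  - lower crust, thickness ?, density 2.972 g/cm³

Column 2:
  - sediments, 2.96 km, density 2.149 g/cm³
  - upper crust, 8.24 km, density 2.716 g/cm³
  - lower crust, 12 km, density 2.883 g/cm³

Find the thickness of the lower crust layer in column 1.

18.2 km

Take the compensation level at the base of the deeper column (depth z_c below the surface of column 1) and equate Σ ρ_i t_i down to z_c; mantle fills any gap and the z_c terms cancel.
Column 1: 16.6×2.796 + x×2.972 + (z_c − 16.6 − x)×3.365
Column 2: 0.555×0 + 2.96×2.149 + 8.24×2.716 + 12×2.883 + (z_c − 0.555 − 23.2)×3.365
The z_c×3.365 term appears on both sides and cancels. Collect the known terms of each column as K = Σ(ρt)_known − 3.365 × (depth of known layers): K_1 = 46.4136 − 3.365×16.6 = −9.4454; K_2 = 63.33688 − 3.365×(0.555 + 23.2) = −16.598695.
Balance: K_1 − x×(3.365 − 2.972) = K_2, so x = (K_1 − K_2)/(3.365 − 2.972) = 7.15329/0.393 = 18.2 km.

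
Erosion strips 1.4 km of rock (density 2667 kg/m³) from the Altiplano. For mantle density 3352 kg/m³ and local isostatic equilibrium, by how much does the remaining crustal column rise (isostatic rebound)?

Unloading: uplift u = e ρ_c/ρ_m = 1.4 km × 2667/3352 = 1.11 km.

1.11 km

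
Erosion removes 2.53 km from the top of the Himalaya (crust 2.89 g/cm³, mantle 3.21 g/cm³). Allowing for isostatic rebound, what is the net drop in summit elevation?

0.252 km

Rebound u = e ρ_c/ρ_m = 2.53 km × 2.89/3.21 = 2.278 km.
Net surface drop = e − u = 2.53 km − 2.278 km = e (ρ_m − ρ_c)/ρ_m = 0.252 km.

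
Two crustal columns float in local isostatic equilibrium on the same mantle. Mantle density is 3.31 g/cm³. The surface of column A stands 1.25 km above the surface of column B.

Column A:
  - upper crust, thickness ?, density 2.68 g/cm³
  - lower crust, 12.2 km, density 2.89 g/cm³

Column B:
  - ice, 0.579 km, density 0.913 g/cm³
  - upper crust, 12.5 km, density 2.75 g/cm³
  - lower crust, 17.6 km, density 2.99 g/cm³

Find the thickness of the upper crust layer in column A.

20.7 km

Take the compensation level at the base of the deeper column (depth z_c below the surface of column A) and equate Σ ρ_i t_i down to z_c; mantle fills any gap and the z_c terms cancel.
Column A: x×2.68 + 12.2×2.89 + (z_c − 12.2 − x)×3.31
Column B: 1.25×0 + 0.579×0.913 + 12.5×2.75 + 17.6×2.99 + (z_c − 1.25 − 30.679)×3.31
The z_c×3.31 term appears on both sides and cancels. Collect the known terms of each column as K = Σ(ρt)_known − 3.31 × (depth of known layers): K_A = 35.258 − 3.31×12.2 = −5.124; K_B = 87.527627 − 3.31×(1.25 + 30.679) = −18.157363.
Balance: K_A − x×(3.31 − 2.68) = K_B, so x = (K_A − K_B)/(3.31 − 2.68) = 13.0334/0.63 = 20.7 km.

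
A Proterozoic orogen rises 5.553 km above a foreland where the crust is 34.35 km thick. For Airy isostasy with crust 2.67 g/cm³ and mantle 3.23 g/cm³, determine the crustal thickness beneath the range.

66.4 km

Root depth r = h ρ_c / (ρ_m − ρ_c) = 5.553 km × 2.67 / 0.56 = 26.48 km.
Total thickness = T + h + r = 34.35 km + 5.553 km + 26.48 km = 66.4 km.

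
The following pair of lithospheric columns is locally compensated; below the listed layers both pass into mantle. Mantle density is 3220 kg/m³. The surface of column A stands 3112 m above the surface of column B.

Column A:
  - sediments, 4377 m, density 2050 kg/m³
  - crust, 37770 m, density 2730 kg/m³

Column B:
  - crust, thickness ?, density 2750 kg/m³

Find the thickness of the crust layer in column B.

Take the compensation level at the base of the deeper column (depth z_c below the surface of column A) and equate Σ ρ_i t_i down to z_c; mantle fills any gap and the z_c terms cancel.
Column A: 4377×2050 + 37770×2730 + (z_c − 42147)×3220
Column B: 3112×0 + x×2750 + (z_c − 3112 − 0 − x)×3220
The z_c×3220 term appears on both sides and cancels. Collect the known terms of each column as K = Σ(ρt)_known − 3220 × (depth of known layers): K_A = 112084950 − 3220×42147 = −23628390; K_B = 0 − 3220×(3112 + 0) = −10020640.
Balance: K_A = K_B − x×(3220 − 2750), so x = (K_B − K_A)/(3220 − 2750) = 13607800/470 = 29000 m.

29000 m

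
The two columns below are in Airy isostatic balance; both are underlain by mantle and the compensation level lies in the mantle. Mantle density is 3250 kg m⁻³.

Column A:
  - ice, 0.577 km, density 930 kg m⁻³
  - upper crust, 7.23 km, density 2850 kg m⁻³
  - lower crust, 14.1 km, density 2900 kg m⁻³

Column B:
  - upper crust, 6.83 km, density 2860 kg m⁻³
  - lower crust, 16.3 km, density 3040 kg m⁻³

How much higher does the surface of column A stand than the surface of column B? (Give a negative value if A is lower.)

For any compensation level in the mantle, the mantle terms cancel and isostasy reduces to e = (Σt_A − Σt_B) − (Σ(ρt)_A − Σ(ρt)_B) / ρ_m.
Σt_A = 21.907 km; Σt_B = 23.13 km; Σ(ρt)_A = 62032.11; Σ(ρt)_B = 69085.8 (in km·kg m⁻³).
e = (21.907 − 23.13) − (62032.11 − 69085.8) / 3250 = 0.947 km.

0.947 km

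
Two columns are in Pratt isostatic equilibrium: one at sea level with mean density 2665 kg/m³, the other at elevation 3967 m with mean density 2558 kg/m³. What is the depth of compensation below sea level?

94800 m

ρ_ref D = ρ (D + h) → D (ρ_ref − ρ) = ρ h.
D = ρ h/(ρ_ref − ρ) = 2558 × 3967 m/(2665 − 2558) = 94800 m.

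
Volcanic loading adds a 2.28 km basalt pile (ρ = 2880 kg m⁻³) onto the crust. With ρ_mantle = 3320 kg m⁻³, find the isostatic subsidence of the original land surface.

Subaerial loading: s = t ρ_load / ρ_m.
s = 2.28 km × 2880/3320 = 1.98 km.

1.98 km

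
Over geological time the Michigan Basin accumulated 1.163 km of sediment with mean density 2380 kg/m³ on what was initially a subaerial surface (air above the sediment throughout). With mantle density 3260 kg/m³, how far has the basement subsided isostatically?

Subaerial load: s = t ρ_sed / ρ_m = 1.163 km × 2380/3260 = 0.849 km.

0.849 km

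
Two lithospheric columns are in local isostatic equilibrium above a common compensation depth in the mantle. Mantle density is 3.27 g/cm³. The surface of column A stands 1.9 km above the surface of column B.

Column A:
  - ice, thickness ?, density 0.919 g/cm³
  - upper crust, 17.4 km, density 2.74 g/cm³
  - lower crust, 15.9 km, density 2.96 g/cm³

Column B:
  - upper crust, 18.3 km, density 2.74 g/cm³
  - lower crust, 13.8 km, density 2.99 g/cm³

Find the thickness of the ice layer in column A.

Take the compensation level at the base of the deeper column (depth z_c below the surface of column A) and equate Σ ρ_i t_i down to z_c; mantle fills any gap and the z_c terms cancel.
Column A: x×0.919 + 17.4×2.74 + 15.9×2.96 + (z_c − 33.3 − x)×3.27
Column B: 1.9×0 + 18.3×2.74 + 13.8×2.99 + (z_c − 1.9 − 32.1)×3.27
The z_c×3.27 term appears on both sides and cancels. Collect the known terms of each column as K = Σ(ρt)_known − 3.27 × (depth of known layers): K_A = 94.74 − 3.27×33.3 = −14.151; K_B = 91.404 − 3.27×(1.9 + 32.1) = −19.776.
Balance: K_A − x×(3.27 − 0.919) = K_B, so x = (K_A − K_B)/(3.27 − 0.919) = 5.625/2.351 = 2.39 km.

2.39 km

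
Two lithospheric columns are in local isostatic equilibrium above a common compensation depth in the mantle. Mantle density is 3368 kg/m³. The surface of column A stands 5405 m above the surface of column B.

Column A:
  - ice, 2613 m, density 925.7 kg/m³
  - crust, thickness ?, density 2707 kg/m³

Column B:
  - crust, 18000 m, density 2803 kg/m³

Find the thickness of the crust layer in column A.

33300 m

Take the compensation level at the base of the deeper column (depth z_c below the surface of column A) and equate Σ ρ_i t_i down to z_c; mantle fills any gap and the z_c terms cancel.
Column A: 2613×925.7 + x×2707 + (z_c − 2613 − x)×3368
Column B: 5405×0 + 18000×2803 + (z_c − 5405 − 18000)×3368
The z_c×3368 term appears on both sides and cancels. Collect the known terms of each column as K = Σ(ρt)_known − 3368 × (depth of known layers): K_A = 2418854.1 − 3368×2613 = −6381729.9; K_B = 50454000 − 3368×(5405 + 18000) = −28374040.
Balance: K_A − x×(3368 − 2707) = K_B, so x = (K_A − K_B)/(3368 − 2707) = 21992300/661 = 33300 m.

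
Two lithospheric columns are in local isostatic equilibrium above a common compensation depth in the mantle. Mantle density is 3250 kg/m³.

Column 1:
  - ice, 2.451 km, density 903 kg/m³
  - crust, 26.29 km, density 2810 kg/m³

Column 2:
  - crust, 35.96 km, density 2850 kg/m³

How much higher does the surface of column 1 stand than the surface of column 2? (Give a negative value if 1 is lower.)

For any compensation level in the mantle, the mantle terms cancel and isostasy reduces to e = (Σt_1 − Σt_2) − (Σ(ρt)_1 − Σ(ρt)_2) / ρ_m.
Σt_1 = 28.741 km; Σt_2 = 35.96 km; Σ(ρt)_1 = 76088.153; Σ(ρt)_2 = 102486 (in km·kg/m³).
e = (28.741 − 35.96) − (76088.153 − 102486) / 3250 = 0.903 km.

0.903 km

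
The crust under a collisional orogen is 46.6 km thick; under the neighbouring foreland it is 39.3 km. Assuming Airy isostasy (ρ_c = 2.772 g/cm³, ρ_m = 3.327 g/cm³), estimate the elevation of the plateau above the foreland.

1.22 km

Excess crust Δ = 46.6 km − 39.3 km = 7.3 km, split between elevation h and root r with h + r = Δ.
Airy balance ρ_c h = (ρ_m − ρ_c) r gives r = h ρ_c/(ρ_m − ρ_c), so h (1 + ρ_c/(ρ_m − ρ_c)) = Δ, i.e. h = Δ (ρ_m − ρ_c)/ρ_m.
h = 7.3 km × 0.555/3.327 = 1.22 km.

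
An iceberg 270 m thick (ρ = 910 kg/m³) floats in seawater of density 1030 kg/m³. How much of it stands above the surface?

31.5 m

Floating equilibrium: submerged depth d = t ρ_obj/ρ_fluid = 270 m × 910/1030 = 238.5 m.
Freeboard = t − d = 270 m − 238.5 m = 31.5 m.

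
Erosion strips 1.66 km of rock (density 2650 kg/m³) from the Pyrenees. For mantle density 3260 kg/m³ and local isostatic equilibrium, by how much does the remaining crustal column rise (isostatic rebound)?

1.35 km

Unloading: uplift u = e ρ_c/ρ_m = 1.66 km × 2650/3260 = 1.35 km.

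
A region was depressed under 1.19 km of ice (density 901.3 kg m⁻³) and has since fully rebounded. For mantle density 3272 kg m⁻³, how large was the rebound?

0.328 km

Removing the load lets mantle flow back in; uplift u satisfies ρ_ice t = ρ_m u.
u = t ρ_ice/ρ_m = 1.19 km × 901.3/3272 = 0.328 km.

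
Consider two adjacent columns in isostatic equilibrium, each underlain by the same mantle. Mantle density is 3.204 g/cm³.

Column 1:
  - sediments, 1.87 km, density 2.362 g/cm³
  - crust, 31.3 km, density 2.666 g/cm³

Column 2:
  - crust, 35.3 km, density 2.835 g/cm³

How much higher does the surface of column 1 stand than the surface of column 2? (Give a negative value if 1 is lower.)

1.68 km

For any compensation level in the mantle, the mantle terms cancel and isostasy reduces to e = (Σt_1 − Σt_2) − (Σ(ρt)_1 − Σ(ρt)_2) / ρ_m.
Σt_1 = 33.17 km; Σt_2 = 35.3 km; Σ(ρt)_1 = 87.86274; Σ(ρt)_2 = 100.0755 (in km·g/cm³).
e = (33.17 − 35.3) − (87.86274 − 100.0755) / 3.204 = 1.68 km.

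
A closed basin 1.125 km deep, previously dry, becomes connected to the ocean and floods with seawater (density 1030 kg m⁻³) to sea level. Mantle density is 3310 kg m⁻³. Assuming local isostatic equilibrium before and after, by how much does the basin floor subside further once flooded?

After flooding the water column is d + s deep. Its weight must equal the weight of mantle displaced by the extra subsidence s: (d + s) ρ_w = s ρ_m.
s = d ρ_w / (ρ_m − ρ_w) = 1.125 km × 1030/(3310 − 1030) = 0.508 km.

0.508 km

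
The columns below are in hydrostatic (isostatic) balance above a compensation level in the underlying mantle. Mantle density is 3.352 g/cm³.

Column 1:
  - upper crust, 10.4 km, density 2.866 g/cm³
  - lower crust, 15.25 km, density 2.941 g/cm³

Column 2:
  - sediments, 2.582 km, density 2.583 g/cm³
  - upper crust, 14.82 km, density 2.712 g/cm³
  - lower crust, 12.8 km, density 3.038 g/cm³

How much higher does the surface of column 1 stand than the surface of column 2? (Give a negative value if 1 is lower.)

For any compensation level in the mantle, the mantle terms cancel and isostasy reduces to e = (Σt_1 − Σt_2) − (Σ(ρt)_1 − Σ(ρt)_2) / ρ_m.
Σt_1 = 25.65 km; Σt_2 = 30.202 km; Σ(ρt)_1 = 74.65665; Σ(ρt)_2 = 85.747546 (in km·g/cm³).
e = (25.65 − 30.202) − (74.65665 − 85.747546) / 3.352 = −1.24 km.

−1.24 km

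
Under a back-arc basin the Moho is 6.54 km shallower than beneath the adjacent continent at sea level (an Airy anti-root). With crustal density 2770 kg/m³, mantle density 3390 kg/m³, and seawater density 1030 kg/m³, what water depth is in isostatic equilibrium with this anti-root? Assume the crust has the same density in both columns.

Replacing a thickness d of crust by seawater at the top must be balanced by replacing crust with mantle at the base: d (ρ_c − ρ_w) = a (ρ_m − ρ_c).
d = a (ρ_m − ρ_c)/(ρ_c − ρ_w) = 6.54 km × 620/1740 = 2.33 km.

2.33 km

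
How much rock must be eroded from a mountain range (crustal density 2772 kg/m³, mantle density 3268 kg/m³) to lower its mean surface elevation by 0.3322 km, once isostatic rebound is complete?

Net drop Δ = e − u = e − e ρ_c/ρ_m = e (ρ_m − ρ_c)/ρ_m.
e = Δ ρ_m/(ρ_m − ρ_c) = 0.3322 km × 3268/496 = 2.19 km.

2.19 km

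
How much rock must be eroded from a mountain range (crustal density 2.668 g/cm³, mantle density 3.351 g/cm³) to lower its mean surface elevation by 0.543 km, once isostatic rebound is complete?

2.66 km

Net drop Δ = e − u = e − e ρ_c/ρ_m = e (ρ_m − ρ_c)/ρ_m.
e = Δ ρ_m/(ρ_m − ρ_c) = 0.543 km × 3.351/0.683 = 2.66 km.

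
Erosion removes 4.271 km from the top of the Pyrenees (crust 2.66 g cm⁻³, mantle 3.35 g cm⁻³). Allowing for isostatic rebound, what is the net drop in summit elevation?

0.88 km

Rebound u = e ρ_c/ρ_m = 4.271 km × 2.66/3.35 = 3.391 km.
Net surface drop = e − u = 4.271 km − 3.391 km = e (ρ_m − ρ_c)/ρ_m = 0.88 km.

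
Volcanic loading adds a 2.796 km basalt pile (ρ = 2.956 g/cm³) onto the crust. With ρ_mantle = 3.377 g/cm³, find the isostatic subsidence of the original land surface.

2.45 km

Subaerial loading: s = t ρ_load / ρ_m.
s = 2.796 km × 2.956/3.377 = 2.45 km.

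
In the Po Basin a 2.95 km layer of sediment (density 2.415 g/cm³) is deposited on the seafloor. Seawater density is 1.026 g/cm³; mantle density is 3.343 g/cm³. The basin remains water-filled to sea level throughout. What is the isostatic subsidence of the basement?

1.77 km

Submarine loading: the sediment displaces seawater, and the subsidence is in turn flooded, so s (ρ_m − ρ_w) = t (ρ_sed − ρ_w).
s = 2.95 km × (2.415 − 1.026) / (3.343 − 1.026) = 1.77 km.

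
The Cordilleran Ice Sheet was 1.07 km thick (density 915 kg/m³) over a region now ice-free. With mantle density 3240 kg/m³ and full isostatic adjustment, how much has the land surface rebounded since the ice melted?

Removing the load lets mantle flow back in; uplift u satisfies ρ_ice t = ρ_m u.
u = t ρ_ice/ρ_m = 1.07 km × 915/3240 = 0.302 km.

0.302 km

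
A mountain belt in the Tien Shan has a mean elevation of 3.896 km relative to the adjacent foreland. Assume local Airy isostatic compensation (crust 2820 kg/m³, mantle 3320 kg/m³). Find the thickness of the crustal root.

For local isostatic compensation: the weight of the topography is balanced by the buoyancy of the root, ρ_c h = (ρ_m − ρ_c) r.
r = h · ρ_c / (ρ_m − ρ_c) = 3.896 km × 2820 / (3320 − 2820) = 22 km.

22 km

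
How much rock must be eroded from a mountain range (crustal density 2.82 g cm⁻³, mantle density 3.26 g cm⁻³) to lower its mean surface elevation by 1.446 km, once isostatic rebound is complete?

Net drop Δ = e − u = e − e ρ_c/ρ_m = e (ρ_m − ρ_c)/ρ_m.
e = Δ ρ_m/(ρ_m − ρ_c) = 1.446 km × 3.26/0.44 = 10.7 km.

10.7 km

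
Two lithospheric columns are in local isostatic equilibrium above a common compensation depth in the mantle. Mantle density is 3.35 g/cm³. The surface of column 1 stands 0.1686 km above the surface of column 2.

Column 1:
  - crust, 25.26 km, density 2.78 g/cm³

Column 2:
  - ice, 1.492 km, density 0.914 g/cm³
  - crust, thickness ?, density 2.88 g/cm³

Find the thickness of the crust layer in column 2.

Take the compensation level at the base of the deeper column (depth z_c below the surface of column 1) and equate Σ ρ_i t_i down to z_c; mantle fills any gap and the z_c terms cancel.
Column 1: 25.26×2.78 + (z_c − 25.26)×3.35
Column 2: 0.1686×0 + 1.492×0.914 + x×2.88 + (z_c − 0.1686 − 1.492 − x)×3.35
The z_c×3.35 term appears on both sides and cancels. Collect the known terms of each column as K = Σ(ρt)_known − 3.35 × (depth of known layers): K_1 = 70.2228 − 3.35×25.26 = −14.3982; K_2 = 1.363688 − 3.35×(0.1686 + 1.492) = −4.199322.
Balance: K_1 = K_2 − x×(3.35 − 2.88), so x = (K_2 − K_1)/(3.35 − 2.88) = 10.1989/0.47 = 21.7 km.

21.7 km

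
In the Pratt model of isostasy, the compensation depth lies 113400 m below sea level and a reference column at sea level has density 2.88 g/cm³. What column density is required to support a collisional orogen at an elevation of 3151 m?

Pratt balance: ρ_ref D = ρ (D + h).
ρ = ρ_ref D/(D + h) = 2.88 × 113400 m/(113400 m + 3151 m) = 2.8 g/cm³.

2.8 g/cm³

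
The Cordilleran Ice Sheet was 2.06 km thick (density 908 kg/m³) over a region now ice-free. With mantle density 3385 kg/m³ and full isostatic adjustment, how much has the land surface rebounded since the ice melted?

0.553 km

Removing the load lets mantle flow back in; uplift u satisfies ρ_ice t = ρ_m u.
u = t ρ_ice/ρ_m = 2.06 km × 908/3385 = 0.553 km.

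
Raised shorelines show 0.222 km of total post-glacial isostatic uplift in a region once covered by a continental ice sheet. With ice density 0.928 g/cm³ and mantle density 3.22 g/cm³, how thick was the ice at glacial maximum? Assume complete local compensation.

0.77 km

u = t ρ_ice/ρ_m → t = u ρ_m/ρ_ice = 0.222 km × 3.22/0.928 = 0.77 km.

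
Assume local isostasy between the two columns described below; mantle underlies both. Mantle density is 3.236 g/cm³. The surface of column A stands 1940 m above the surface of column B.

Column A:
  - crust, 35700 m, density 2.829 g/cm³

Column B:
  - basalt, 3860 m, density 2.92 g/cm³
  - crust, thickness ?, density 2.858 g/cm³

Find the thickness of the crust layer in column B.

18600 m

Take the compensation level at the base of the deeper column (depth z_c below the surface of column A) and equate Σ ρ_i t_i down to z_c; mantle fills any gap and the z_c terms cancel.
Column A: 35700×2.829 + (z_c − 35700)×3.236
Column B: 1940×0 + 3860×2.92 + x×2.858 + (z_c − 1940 − 3860 − x)×3.236
The z_c×3.236 term appears on both sides and cancels. Collect the known terms of each column as K = Σ(ρt)_known − 3.236 × (depth of known layers): K_A = 100995.3 − 3.236×35700 = −14529.9; K_B = 11271.2 − 3.236×(1940 + 3860) = −7497.6.
Balance: K_A = K_B − x×(3.236 − 2.858), so x = (K_B − K_A)/(3.236 − 2.858) = 7032.3/0.378 = 18600 m.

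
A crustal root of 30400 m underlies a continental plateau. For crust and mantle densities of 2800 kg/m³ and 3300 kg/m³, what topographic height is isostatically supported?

Balancing pressure at the compensation depth: ρ_c h = (ρ_m − ρ_c) r.
h = r (ρ_m − ρ_c) / ρ_c = 30400 m × (3300 − 2800) / 2800 = 5430 m.

5430 m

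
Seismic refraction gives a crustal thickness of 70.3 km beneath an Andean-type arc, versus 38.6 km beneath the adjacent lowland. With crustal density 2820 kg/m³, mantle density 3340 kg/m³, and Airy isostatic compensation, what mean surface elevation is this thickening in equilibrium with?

4.94 km

Excess crust Δ = 70.3 km − 38.6 km = 31.7 km, split between elevation h and root r with h + r = Δ.
Airy balance ρ_c h = (ρ_m − ρ_c) r gives r = h ρ_c/(ρ_m − ρ_c), so h (1 + ρ_c/(ρ_m − ρ_c)) = Δ, i.e. h = Δ (ρ_m − ρ_c)/ρ_m.
h = 31.7 km × 520/3340 = 4.94 km.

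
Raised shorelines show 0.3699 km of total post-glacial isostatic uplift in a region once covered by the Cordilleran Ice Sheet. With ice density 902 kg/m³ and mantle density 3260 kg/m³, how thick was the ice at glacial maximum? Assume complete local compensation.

1.34 km

u = t ρ_ice/ρ_m → t = u ρ_m/ρ_ice = 0.3699 km × 3260/902 = 1.34 km.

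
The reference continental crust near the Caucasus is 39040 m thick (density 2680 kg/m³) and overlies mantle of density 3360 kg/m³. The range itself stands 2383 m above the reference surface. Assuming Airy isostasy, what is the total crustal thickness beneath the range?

Root depth r = h ρ_c / (ρ_m − ρ_c) = 2383 m × 2680 / 680 = 9392 m.
Total thickness = T + h + r = 39040 m + 2383 m + 9392 m = 50800 m.

50800 m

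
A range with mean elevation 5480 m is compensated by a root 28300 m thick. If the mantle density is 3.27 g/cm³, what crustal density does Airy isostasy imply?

2.74 g/cm³

ρ_c h = (ρ_m − ρ_c) r → ρ_c (h + r) = ρ_m r → ρ_c = ρ_m r / (h + r).
ρ_c = 3.27 × 28300 m / (5480 m + 28300 m) = 2.74 g/cm³.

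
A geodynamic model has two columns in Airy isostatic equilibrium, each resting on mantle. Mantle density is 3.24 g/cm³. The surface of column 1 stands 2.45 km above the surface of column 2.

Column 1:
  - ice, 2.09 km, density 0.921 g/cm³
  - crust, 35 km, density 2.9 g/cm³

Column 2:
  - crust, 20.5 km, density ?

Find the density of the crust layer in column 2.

Take the compensation level at the base of the deeper column (depth z_c below the surface of column 1) and equate Σ ρ_i t_i down to z_c; mantle fills any gap and the z_c terms cancel.
Column 1: 2.09×0.921 + 35×2.9 + (z_c − 37.09)×3.24
Column 2: 2.45×0 + 20.5×ρ + (z_c − 2.45 − 20.5)×3.24
The z_c×3.24 term appears on both sides and cancels. Collect the known terms of each column as K = Σ(ρt)_known − 3.24 × (depth of known layers): K_1 = 103.42489 − 3.24×37.09 = −16.74671; K_2 = 0 − 3.24×(2.45 + 20.5) = −74.358.
Balance: K_1 = K_2 + 20.5×ρ, so ρ = (K_1 − K_2)/20.5 = 57.6113/20.5 = 2.81 g/cm³.

2.81 g/cm³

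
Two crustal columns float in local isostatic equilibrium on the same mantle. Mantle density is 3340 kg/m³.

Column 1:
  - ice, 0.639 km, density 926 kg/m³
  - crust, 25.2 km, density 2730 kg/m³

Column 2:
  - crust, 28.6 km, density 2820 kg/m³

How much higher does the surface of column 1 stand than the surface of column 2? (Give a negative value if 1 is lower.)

For any compensation level in the mantle, the mantle terms cancel and isostasy reduces to e = (Σt_1 − Σt_2) − (Σ(ρt)_1 − Σ(ρt)_2) / ρ_m.
Σt_1 = 25.839 km; Σt_2 = 28.6 km; Σ(ρt)_1 = 69387.714; Σ(ρt)_2 = 80652 (in km·kg/m³).
e = (25.839 − 28.6) − (69387.714 − 80652) / 3340 = 0.612 km.

0.612 km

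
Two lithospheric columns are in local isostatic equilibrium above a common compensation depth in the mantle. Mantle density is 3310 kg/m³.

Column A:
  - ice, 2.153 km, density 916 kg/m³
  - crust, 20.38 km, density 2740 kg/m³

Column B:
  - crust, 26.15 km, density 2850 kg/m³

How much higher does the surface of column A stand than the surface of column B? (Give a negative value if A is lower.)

For any compensation level in the mantle, the mantle terms cancel and isostasy reduces to e = (Σt_A − Σt_B) − (Σ(ρt)_A − Σ(ρt)_B) / ρ_m.
Σt_A = 22.533 km; Σt_B = 26.15 km; Σ(ρt)_A = 57813.348; Σ(ρt)_B = 74527.5 (in km·kg/m³).
e = (22.533 − 26.15) − (57813.348 − 74527.5) / 3310 = 1.43 km.

1.43 km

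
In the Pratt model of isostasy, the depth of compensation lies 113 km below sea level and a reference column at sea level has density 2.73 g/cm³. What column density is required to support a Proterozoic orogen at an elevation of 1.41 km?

2.7 g/cm³

Pratt balance: ρ_ref D = ρ (D + h).
ρ = ρ_ref D/(D + h) = 2.73 × 113 km/(113 km + 1.41 km) = 2.7 g/cm³.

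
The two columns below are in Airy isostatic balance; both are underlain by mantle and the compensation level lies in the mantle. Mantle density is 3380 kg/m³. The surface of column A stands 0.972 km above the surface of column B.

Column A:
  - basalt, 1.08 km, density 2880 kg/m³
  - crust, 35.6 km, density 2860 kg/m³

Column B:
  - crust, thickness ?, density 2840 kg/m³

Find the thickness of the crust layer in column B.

29.2 km

Take the compensation level at the base of the deeper column (depth z_c below the surface of column A) and equate Σ ρ_i t_i down to z_c; mantle fills any gap and the z_c terms cancel.
Column A: 1.08×2880 + 35.6×2860 + (z_c − 36.68)×3380
Column B: 0.972×0 + x×2840 + (z_c − 0.972 − 0 − x)×3380
The z_c×3380 term appears on both sides and cancels. Collect the known terms of each column as K = Σ(ρt)_known − 3380 × (depth of known layers): K_A = 104926.4 − 3380×36.68 = −19052; K_B = 0 − 3380×(0.972 + 0) = −3285.36.
Balance: K_A = K_B − x×(3380 − 2840), so x = (K_B − K_A)/(3380 − 2840) = 15766.6/540 = 29.2 km.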